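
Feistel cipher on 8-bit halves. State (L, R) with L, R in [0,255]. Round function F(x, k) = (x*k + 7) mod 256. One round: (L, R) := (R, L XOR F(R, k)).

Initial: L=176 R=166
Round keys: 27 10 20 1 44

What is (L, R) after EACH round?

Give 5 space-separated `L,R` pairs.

Round 1 (k=27): L=166 R=57
Round 2 (k=10): L=57 R=231
Round 3 (k=20): L=231 R=42
Round 4 (k=1): L=42 R=214
Round 5 (k=44): L=214 R=229

Answer: 166,57 57,231 231,42 42,214 214,229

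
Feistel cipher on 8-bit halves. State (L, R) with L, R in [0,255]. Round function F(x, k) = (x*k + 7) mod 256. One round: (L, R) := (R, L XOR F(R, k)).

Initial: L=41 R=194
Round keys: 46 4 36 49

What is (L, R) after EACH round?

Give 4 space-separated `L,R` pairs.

Round 1 (k=46): L=194 R=202
Round 2 (k=4): L=202 R=237
Round 3 (k=36): L=237 R=145
Round 4 (k=49): L=145 R=37

Answer: 194,202 202,237 237,145 145,37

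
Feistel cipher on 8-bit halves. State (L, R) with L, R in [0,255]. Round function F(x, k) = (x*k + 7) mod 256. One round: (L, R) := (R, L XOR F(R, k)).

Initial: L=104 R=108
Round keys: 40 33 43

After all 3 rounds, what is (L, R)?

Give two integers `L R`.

Round 1 (k=40): L=108 R=143
Round 2 (k=33): L=143 R=26
Round 3 (k=43): L=26 R=234

Answer: 26 234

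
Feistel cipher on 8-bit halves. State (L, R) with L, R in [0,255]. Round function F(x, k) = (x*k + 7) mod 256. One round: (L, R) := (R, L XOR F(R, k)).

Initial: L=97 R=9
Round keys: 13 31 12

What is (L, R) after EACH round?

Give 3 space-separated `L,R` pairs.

Round 1 (k=13): L=9 R=29
Round 2 (k=31): L=29 R=131
Round 3 (k=12): L=131 R=54

Answer: 9,29 29,131 131,54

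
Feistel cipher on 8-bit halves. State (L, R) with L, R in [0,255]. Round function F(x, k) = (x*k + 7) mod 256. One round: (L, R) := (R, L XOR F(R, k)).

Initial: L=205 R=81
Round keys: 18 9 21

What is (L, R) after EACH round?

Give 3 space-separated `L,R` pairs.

Round 1 (k=18): L=81 R=116
Round 2 (k=9): L=116 R=74
Round 3 (k=21): L=74 R=109

Answer: 81,116 116,74 74,109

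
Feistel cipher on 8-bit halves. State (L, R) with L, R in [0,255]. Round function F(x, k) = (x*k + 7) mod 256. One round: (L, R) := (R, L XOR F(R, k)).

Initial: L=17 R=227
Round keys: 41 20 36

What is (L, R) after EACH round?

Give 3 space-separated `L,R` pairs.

Round 1 (k=41): L=227 R=115
Round 2 (k=20): L=115 R=224
Round 3 (k=36): L=224 R=244

Answer: 227,115 115,224 224,244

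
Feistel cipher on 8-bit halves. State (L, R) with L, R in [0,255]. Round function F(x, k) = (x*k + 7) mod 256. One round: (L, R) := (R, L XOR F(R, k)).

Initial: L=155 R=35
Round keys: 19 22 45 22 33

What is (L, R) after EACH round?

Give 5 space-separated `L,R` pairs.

Answer: 35,59 59,58 58,2 2,9 9,50

Derivation:
Round 1 (k=19): L=35 R=59
Round 2 (k=22): L=59 R=58
Round 3 (k=45): L=58 R=2
Round 4 (k=22): L=2 R=9
Round 5 (k=33): L=9 R=50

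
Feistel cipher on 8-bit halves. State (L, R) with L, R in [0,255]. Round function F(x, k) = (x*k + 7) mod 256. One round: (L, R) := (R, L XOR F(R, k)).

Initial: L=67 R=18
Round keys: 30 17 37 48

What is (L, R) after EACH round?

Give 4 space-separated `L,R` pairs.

Round 1 (k=30): L=18 R=96
Round 2 (k=17): L=96 R=117
Round 3 (k=37): L=117 R=144
Round 4 (k=48): L=144 R=114

Answer: 18,96 96,117 117,144 144,114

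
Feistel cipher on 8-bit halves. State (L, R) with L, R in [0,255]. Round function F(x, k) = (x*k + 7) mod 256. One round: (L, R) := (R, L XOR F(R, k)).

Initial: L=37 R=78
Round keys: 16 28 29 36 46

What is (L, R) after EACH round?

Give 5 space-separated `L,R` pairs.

Answer: 78,194 194,113 113,22 22,110 110,221

Derivation:
Round 1 (k=16): L=78 R=194
Round 2 (k=28): L=194 R=113
Round 3 (k=29): L=113 R=22
Round 4 (k=36): L=22 R=110
Round 5 (k=46): L=110 R=221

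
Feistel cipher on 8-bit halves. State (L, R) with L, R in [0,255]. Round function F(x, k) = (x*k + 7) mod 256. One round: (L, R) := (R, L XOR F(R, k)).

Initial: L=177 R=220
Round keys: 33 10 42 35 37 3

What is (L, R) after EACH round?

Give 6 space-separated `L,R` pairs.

Round 1 (k=33): L=220 R=210
Round 2 (k=10): L=210 R=231
Round 3 (k=42): L=231 R=63
Round 4 (k=35): L=63 R=67
Round 5 (k=37): L=67 R=137
Round 6 (k=3): L=137 R=225

Answer: 220,210 210,231 231,63 63,67 67,137 137,225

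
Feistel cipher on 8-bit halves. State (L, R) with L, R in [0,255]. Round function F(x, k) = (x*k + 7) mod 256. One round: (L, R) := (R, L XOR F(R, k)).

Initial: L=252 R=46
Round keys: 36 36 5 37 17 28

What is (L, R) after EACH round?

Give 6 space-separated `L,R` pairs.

Round 1 (k=36): L=46 R=131
Round 2 (k=36): L=131 R=93
Round 3 (k=5): L=93 R=91
Round 4 (k=37): L=91 R=115
Round 5 (k=17): L=115 R=241
Round 6 (k=28): L=241 R=16

Answer: 46,131 131,93 93,91 91,115 115,241 241,16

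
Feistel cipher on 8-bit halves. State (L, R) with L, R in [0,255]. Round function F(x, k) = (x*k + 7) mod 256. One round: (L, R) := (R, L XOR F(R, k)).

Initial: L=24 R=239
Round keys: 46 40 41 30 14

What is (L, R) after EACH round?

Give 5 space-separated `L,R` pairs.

Round 1 (k=46): L=239 R=225
Round 2 (k=40): L=225 R=192
Round 3 (k=41): L=192 R=38
Round 4 (k=30): L=38 R=187
Round 5 (k=14): L=187 R=103

Answer: 239,225 225,192 192,38 38,187 187,103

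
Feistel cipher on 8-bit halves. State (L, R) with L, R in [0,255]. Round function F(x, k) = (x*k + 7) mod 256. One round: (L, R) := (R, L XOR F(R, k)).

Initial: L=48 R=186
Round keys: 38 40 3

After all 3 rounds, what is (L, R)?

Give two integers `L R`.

Round 1 (k=38): L=186 R=147
Round 2 (k=40): L=147 R=69
Round 3 (k=3): L=69 R=69

Answer: 69 69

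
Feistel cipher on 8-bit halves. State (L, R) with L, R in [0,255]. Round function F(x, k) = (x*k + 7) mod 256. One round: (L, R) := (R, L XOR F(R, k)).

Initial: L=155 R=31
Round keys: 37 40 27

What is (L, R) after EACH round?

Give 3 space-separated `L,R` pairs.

Answer: 31,25 25,240 240,78

Derivation:
Round 1 (k=37): L=31 R=25
Round 2 (k=40): L=25 R=240
Round 3 (k=27): L=240 R=78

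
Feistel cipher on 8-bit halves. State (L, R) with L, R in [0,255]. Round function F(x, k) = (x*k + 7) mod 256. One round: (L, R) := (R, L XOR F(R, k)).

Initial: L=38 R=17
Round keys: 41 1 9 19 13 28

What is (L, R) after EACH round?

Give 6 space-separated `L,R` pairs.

Round 1 (k=41): L=17 R=230
Round 2 (k=1): L=230 R=252
Round 3 (k=9): L=252 R=5
Round 4 (k=19): L=5 R=154
Round 5 (k=13): L=154 R=220
Round 6 (k=28): L=220 R=141

Answer: 17,230 230,252 252,5 5,154 154,220 220,141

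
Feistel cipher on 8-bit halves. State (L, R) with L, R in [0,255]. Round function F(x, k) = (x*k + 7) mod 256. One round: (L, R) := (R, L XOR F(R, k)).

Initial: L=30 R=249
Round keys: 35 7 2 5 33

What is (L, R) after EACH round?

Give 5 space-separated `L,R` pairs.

Answer: 249,12 12,162 162,71 71,200 200,136

Derivation:
Round 1 (k=35): L=249 R=12
Round 2 (k=7): L=12 R=162
Round 3 (k=2): L=162 R=71
Round 4 (k=5): L=71 R=200
Round 5 (k=33): L=200 R=136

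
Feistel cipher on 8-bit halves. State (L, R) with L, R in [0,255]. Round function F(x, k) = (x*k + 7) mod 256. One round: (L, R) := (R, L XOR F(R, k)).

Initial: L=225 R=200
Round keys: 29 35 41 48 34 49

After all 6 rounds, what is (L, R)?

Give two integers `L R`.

Answer: 165 194

Derivation:
Round 1 (k=29): L=200 R=78
Round 2 (k=35): L=78 R=121
Round 3 (k=41): L=121 R=38
Round 4 (k=48): L=38 R=94
Round 5 (k=34): L=94 R=165
Round 6 (k=49): L=165 R=194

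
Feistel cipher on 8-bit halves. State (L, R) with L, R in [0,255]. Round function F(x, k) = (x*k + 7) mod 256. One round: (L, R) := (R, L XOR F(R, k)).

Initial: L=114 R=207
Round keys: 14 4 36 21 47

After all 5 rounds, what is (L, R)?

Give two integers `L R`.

Round 1 (k=14): L=207 R=43
Round 2 (k=4): L=43 R=124
Round 3 (k=36): L=124 R=92
Round 4 (k=21): L=92 R=239
Round 5 (k=47): L=239 R=180

Answer: 239 180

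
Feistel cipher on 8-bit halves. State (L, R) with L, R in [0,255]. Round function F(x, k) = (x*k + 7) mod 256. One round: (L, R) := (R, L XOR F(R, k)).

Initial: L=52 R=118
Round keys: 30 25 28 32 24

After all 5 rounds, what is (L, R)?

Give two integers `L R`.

Round 1 (k=30): L=118 R=239
Round 2 (k=25): L=239 R=40
Round 3 (k=28): L=40 R=136
Round 4 (k=32): L=136 R=47
Round 5 (k=24): L=47 R=231

Answer: 47 231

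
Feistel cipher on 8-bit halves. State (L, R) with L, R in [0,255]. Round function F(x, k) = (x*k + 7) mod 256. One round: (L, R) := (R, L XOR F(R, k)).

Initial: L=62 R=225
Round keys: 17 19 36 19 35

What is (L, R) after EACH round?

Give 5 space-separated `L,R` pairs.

Round 1 (k=17): L=225 R=198
Round 2 (k=19): L=198 R=88
Round 3 (k=36): L=88 R=161
Round 4 (k=19): L=161 R=162
Round 5 (k=35): L=162 R=140

Answer: 225,198 198,88 88,161 161,162 162,140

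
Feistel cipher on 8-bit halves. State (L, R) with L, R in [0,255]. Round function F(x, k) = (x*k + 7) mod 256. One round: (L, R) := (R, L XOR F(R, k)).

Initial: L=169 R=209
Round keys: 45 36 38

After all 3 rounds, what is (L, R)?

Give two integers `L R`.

Round 1 (k=45): L=209 R=109
Round 2 (k=36): L=109 R=138
Round 3 (k=38): L=138 R=238

Answer: 138 238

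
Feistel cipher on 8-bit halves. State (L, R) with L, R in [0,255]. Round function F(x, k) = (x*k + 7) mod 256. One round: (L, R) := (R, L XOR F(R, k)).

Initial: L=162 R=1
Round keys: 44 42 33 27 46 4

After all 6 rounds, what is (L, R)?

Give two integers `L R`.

Round 1 (k=44): L=1 R=145
Round 2 (k=42): L=145 R=208
Round 3 (k=33): L=208 R=70
Round 4 (k=27): L=70 R=185
Round 5 (k=46): L=185 R=3
Round 6 (k=4): L=3 R=170

Answer: 3 170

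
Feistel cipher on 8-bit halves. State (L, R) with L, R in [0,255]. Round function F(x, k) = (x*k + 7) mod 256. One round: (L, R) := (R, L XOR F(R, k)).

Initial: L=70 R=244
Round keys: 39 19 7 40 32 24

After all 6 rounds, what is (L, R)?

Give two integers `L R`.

Answer: 7 234

Derivation:
Round 1 (k=39): L=244 R=117
Round 2 (k=19): L=117 R=66
Round 3 (k=7): L=66 R=160
Round 4 (k=40): L=160 R=69
Round 5 (k=32): L=69 R=7
Round 6 (k=24): L=7 R=234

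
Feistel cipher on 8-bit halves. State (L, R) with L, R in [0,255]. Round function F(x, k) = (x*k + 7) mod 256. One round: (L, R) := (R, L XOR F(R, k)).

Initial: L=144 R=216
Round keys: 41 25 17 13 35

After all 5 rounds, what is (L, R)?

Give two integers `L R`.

Round 1 (k=41): L=216 R=15
Round 2 (k=25): L=15 R=166
Round 3 (k=17): L=166 R=2
Round 4 (k=13): L=2 R=135
Round 5 (k=35): L=135 R=126

Answer: 135 126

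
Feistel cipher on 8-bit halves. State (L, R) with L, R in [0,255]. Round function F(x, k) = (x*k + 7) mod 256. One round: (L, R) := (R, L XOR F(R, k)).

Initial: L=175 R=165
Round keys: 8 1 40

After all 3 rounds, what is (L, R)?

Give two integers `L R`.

Answer: 34 215

Derivation:
Round 1 (k=8): L=165 R=128
Round 2 (k=1): L=128 R=34
Round 3 (k=40): L=34 R=215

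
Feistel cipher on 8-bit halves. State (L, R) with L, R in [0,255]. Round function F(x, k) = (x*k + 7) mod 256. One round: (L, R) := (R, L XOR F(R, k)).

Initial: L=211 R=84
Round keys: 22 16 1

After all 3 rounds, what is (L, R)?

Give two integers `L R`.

Round 1 (k=22): L=84 R=236
Round 2 (k=16): L=236 R=147
Round 3 (k=1): L=147 R=118

Answer: 147 118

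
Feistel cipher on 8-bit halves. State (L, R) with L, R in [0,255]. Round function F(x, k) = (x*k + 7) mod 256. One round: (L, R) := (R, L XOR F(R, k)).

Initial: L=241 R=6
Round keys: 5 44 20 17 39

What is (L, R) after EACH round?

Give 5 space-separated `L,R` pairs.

Round 1 (k=5): L=6 R=212
Round 2 (k=44): L=212 R=113
Round 3 (k=20): L=113 R=15
Round 4 (k=17): L=15 R=119
Round 5 (k=39): L=119 R=39

Answer: 6,212 212,113 113,15 15,119 119,39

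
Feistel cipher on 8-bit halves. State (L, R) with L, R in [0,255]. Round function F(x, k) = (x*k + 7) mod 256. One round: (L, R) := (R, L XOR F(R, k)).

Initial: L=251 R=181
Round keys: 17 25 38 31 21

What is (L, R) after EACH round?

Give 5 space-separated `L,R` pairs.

Round 1 (k=17): L=181 R=247
Round 2 (k=25): L=247 R=147
Round 3 (k=38): L=147 R=46
Round 4 (k=31): L=46 R=10
Round 5 (k=21): L=10 R=247

Answer: 181,247 247,147 147,46 46,10 10,247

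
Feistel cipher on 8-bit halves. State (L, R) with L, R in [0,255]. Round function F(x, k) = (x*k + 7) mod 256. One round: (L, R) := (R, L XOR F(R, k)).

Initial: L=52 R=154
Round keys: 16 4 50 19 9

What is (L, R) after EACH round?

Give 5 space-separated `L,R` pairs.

Answer: 154,147 147,201 201,218 218,252 252,57

Derivation:
Round 1 (k=16): L=154 R=147
Round 2 (k=4): L=147 R=201
Round 3 (k=50): L=201 R=218
Round 4 (k=19): L=218 R=252
Round 5 (k=9): L=252 R=57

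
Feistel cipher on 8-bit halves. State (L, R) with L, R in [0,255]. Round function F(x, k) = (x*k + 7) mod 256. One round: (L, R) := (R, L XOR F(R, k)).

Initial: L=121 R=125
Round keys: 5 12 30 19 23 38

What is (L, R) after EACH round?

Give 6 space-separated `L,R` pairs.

Answer: 125,1 1,110 110,234 234,11 11,238 238,80

Derivation:
Round 1 (k=5): L=125 R=1
Round 2 (k=12): L=1 R=110
Round 3 (k=30): L=110 R=234
Round 4 (k=19): L=234 R=11
Round 5 (k=23): L=11 R=238
Round 6 (k=38): L=238 R=80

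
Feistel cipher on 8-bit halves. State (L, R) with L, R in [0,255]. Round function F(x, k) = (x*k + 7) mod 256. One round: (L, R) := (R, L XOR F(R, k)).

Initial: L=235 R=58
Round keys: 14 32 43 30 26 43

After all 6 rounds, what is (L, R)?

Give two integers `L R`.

Answer: 29 80

Derivation:
Round 1 (k=14): L=58 R=216
Round 2 (k=32): L=216 R=61
Round 3 (k=43): L=61 R=158
Round 4 (k=30): L=158 R=182
Round 5 (k=26): L=182 R=29
Round 6 (k=43): L=29 R=80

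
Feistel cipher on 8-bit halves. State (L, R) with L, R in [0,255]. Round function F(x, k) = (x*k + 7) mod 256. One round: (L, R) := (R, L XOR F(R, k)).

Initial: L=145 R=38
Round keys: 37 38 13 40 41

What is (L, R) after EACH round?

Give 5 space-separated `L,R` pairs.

Answer: 38,20 20,217 217,24 24,30 30,205

Derivation:
Round 1 (k=37): L=38 R=20
Round 2 (k=38): L=20 R=217
Round 3 (k=13): L=217 R=24
Round 4 (k=40): L=24 R=30
Round 5 (k=41): L=30 R=205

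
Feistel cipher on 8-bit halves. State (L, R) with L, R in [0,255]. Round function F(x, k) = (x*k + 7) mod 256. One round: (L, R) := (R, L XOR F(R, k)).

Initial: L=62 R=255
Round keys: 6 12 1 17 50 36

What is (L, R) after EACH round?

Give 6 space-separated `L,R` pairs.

Round 1 (k=6): L=255 R=63
Round 2 (k=12): L=63 R=4
Round 3 (k=1): L=4 R=52
Round 4 (k=17): L=52 R=127
Round 5 (k=50): L=127 R=225
Round 6 (k=36): L=225 R=212

Answer: 255,63 63,4 4,52 52,127 127,225 225,212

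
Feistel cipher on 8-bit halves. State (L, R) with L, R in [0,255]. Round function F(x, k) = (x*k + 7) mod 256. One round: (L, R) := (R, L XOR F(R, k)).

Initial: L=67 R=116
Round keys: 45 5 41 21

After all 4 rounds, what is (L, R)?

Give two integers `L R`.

Round 1 (k=45): L=116 R=40
Round 2 (k=5): L=40 R=187
Round 3 (k=41): L=187 R=210
Round 4 (k=21): L=210 R=250

Answer: 210 250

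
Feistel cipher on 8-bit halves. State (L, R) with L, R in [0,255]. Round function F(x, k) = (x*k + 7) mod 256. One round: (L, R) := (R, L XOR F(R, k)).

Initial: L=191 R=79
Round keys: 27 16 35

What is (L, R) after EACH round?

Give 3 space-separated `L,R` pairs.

Answer: 79,227 227,120 120,140

Derivation:
Round 1 (k=27): L=79 R=227
Round 2 (k=16): L=227 R=120
Round 3 (k=35): L=120 R=140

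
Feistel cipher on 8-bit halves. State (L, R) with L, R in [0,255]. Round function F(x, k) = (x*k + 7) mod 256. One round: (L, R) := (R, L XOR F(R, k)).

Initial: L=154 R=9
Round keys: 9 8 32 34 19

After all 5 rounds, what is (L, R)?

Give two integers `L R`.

Answer: 175 1

Derivation:
Round 1 (k=9): L=9 R=194
Round 2 (k=8): L=194 R=30
Round 3 (k=32): L=30 R=5
Round 4 (k=34): L=5 R=175
Round 5 (k=19): L=175 R=1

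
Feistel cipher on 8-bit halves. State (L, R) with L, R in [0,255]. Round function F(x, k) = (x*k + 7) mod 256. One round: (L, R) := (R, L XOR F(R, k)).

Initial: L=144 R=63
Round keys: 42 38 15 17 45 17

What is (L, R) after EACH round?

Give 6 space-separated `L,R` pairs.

Answer: 63,205 205,74 74,144 144,221 221,112 112,170

Derivation:
Round 1 (k=42): L=63 R=205
Round 2 (k=38): L=205 R=74
Round 3 (k=15): L=74 R=144
Round 4 (k=17): L=144 R=221
Round 5 (k=45): L=221 R=112
Round 6 (k=17): L=112 R=170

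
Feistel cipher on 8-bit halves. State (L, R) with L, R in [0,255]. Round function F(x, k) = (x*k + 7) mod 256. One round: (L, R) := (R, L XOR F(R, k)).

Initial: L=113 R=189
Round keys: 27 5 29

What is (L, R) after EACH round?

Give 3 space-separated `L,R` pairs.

Answer: 189,135 135,23 23,37

Derivation:
Round 1 (k=27): L=189 R=135
Round 2 (k=5): L=135 R=23
Round 3 (k=29): L=23 R=37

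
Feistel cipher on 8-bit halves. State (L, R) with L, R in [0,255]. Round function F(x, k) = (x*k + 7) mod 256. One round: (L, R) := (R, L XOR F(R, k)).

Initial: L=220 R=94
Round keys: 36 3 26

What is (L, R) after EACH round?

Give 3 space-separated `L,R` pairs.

Round 1 (k=36): L=94 R=227
Round 2 (k=3): L=227 R=238
Round 3 (k=26): L=238 R=208

Answer: 94,227 227,238 238,208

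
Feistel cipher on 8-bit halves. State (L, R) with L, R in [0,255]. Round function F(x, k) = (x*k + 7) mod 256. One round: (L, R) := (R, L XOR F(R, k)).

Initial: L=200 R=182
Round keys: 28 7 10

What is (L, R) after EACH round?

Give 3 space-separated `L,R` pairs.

Round 1 (k=28): L=182 R=39
Round 2 (k=7): L=39 R=174
Round 3 (k=10): L=174 R=244

Answer: 182,39 39,174 174,244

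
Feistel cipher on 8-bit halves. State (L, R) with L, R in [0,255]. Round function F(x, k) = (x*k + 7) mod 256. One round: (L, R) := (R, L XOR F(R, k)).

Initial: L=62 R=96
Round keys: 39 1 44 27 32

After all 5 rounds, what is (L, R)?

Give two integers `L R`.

Answer: 113 185

Derivation:
Round 1 (k=39): L=96 R=153
Round 2 (k=1): L=153 R=192
Round 3 (k=44): L=192 R=158
Round 4 (k=27): L=158 R=113
Round 5 (k=32): L=113 R=185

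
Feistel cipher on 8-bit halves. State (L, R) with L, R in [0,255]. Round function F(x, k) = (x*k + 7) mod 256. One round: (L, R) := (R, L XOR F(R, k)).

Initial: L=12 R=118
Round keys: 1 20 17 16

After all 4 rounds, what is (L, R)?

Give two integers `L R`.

Round 1 (k=1): L=118 R=113
Round 2 (k=20): L=113 R=173
Round 3 (k=17): L=173 R=245
Round 4 (k=16): L=245 R=250

Answer: 245 250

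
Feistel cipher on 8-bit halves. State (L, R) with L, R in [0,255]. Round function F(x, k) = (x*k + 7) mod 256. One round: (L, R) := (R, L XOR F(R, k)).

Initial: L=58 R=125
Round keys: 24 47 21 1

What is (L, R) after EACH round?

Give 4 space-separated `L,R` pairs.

Round 1 (k=24): L=125 R=133
Round 2 (k=47): L=133 R=15
Round 3 (k=21): L=15 R=199
Round 4 (k=1): L=199 R=193

Answer: 125,133 133,15 15,199 199,193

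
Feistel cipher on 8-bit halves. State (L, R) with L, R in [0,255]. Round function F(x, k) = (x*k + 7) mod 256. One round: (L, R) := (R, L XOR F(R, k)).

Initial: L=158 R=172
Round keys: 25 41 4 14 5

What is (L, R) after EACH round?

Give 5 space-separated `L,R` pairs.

Answer: 172,77 77,240 240,138 138,99 99,124

Derivation:
Round 1 (k=25): L=172 R=77
Round 2 (k=41): L=77 R=240
Round 3 (k=4): L=240 R=138
Round 4 (k=14): L=138 R=99
Round 5 (k=5): L=99 R=124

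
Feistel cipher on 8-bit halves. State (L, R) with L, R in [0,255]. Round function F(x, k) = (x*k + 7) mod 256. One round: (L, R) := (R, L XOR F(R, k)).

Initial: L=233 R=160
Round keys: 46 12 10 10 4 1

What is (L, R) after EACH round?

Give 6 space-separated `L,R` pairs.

Round 1 (k=46): L=160 R=46
Round 2 (k=12): L=46 R=143
Round 3 (k=10): L=143 R=179
Round 4 (k=10): L=179 R=138
Round 5 (k=4): L=138 R=156
Round 6 (k=1): L=156 R=41

Answer: 160,46 46,143 143,179 179,138 138,156 156,41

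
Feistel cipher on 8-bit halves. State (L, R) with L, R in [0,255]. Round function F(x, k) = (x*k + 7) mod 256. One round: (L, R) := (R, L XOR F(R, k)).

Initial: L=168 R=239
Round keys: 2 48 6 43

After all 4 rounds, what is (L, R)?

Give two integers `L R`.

Round 1 (k=2): L=239 R=77
Round 2 (k=48): L=77 R=152
Round 3 (k=6): L=152 R=218
Round 4 (k=43): L=218 R=61

Answer: 218 61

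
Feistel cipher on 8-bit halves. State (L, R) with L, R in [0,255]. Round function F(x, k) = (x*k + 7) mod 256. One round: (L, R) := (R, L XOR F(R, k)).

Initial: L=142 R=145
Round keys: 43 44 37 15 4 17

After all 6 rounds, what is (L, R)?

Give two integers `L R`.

Round 1 (k=43): L=145 R=236
Round 2 (k=44): L=236 R=6
Round 3 (k=37): L=6 R=9
Round 4 (k=15): L=9 R=136
Round 5 (k=4): L=136 R=46
Round 6 (k=17): L=46 R=157

Answer: 46 157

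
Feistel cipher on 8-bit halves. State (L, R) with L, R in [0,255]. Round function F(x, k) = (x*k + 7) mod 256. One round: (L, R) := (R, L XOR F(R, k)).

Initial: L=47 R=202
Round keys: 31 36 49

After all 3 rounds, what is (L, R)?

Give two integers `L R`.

Round 1 (k=31): L=202 R=82
Round 2 (k=36): L=82 R=69
Round 3 (k=49): L=69 R=110

Answer: 69 110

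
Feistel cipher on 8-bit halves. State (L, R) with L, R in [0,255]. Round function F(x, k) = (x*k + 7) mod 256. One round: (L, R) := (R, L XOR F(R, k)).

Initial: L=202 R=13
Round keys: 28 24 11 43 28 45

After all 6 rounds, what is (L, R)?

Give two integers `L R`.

Answer: 215 67

Derivation:
Round 1 (k=28): L=13 R=185
Round 2 (k=24): L=185 R=82
Round 3 (k=11): L=82 R=52
Round 4 (k=43): L=52 R=145
Round 5 (k=28): L=145 R=215
Round 6 (k=45): L=215 R=67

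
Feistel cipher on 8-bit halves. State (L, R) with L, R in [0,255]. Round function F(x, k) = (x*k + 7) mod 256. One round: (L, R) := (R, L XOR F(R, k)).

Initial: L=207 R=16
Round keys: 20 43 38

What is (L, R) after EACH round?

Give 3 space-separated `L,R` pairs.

Round 1 (k=20): L=16 R=136
Round 2 (k=43): L=136 R=207
Round 3 (k=38): L=207 R=73

Answer: 16,136 136,207 207,73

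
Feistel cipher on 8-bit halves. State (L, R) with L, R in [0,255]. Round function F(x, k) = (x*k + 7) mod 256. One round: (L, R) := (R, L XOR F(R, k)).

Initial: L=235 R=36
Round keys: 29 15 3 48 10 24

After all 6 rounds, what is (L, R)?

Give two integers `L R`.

Answer: 95 219

Derivation:
Round 1 (k=29): L=36 R=240
Round 2 (k=15): L=240 R=51
Round 3 (k=3): L=51 R=80
Round 4 (k=48): L=80 R=52
Round 5 (k=10): L=52 R=95
Round 6 (k=24): L=95 R=219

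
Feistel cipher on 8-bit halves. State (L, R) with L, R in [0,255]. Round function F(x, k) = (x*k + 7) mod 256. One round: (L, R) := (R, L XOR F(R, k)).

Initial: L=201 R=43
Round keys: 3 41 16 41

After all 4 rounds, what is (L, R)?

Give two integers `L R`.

Round 1 (k=3): L=43 R=65
Round 2 (k=41): L=65 R=91
Round 3 (k=16): L=91 R=246
Round 4 (k=41): L=246 R=54

Answer: 246 54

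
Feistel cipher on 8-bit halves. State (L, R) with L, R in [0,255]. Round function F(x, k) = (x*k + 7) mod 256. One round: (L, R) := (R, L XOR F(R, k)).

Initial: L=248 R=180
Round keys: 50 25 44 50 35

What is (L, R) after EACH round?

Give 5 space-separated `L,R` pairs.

Round 1 (k=50): L=180 R=215
Round 2 (k=25): L=215 R=178
Round 3 (k=44): L=178 R=72
Round 4 (k=50): L=72 R=165
Round 5 (k=35): L=165 R=222

Answer: 180,215 215,178 178,72 72,165 165,222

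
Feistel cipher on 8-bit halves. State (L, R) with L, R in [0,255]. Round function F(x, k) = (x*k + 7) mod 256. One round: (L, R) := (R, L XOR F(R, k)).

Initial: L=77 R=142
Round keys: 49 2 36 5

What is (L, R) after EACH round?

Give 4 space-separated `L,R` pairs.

Round 1 (k=49): L=142 R=120
Round 2 (k=2): L=120 R=121
Round 3 (k=36): L=121 R=115
Round 4 (k=5): L=115 R=63

Answer: 142,120 120,121 121,115 115,63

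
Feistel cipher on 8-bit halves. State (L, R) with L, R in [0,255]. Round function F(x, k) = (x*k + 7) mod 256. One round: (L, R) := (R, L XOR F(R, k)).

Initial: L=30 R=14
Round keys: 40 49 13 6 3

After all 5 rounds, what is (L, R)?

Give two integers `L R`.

Round 1 (k=40): L=14 R=41
Round 2 (k=49): L=41 R=238
Round 3 (k=13): L=238 R=52
Round 4 (k=6): L=52 R=209
Round 5 (k=3): L=209 R=78

Answer: 209 78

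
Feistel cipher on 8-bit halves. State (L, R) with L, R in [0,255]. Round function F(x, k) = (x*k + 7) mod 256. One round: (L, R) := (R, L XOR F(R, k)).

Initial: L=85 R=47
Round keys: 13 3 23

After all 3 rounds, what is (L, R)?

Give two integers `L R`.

Round 1 (k=13): L=47 R=63
Round 2 (k=3): L=63 R=235
Round 3 (k=23): L=235 R=27

Answer: 235 27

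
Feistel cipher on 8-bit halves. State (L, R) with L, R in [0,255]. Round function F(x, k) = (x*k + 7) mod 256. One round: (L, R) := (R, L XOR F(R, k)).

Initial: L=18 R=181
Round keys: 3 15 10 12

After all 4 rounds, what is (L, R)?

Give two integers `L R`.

Answer: 183 61

Derivation:
Round 1 (k=3): L=181 R=52
Round 2 (k=15): L=52 R=166
Round 3 (k=10): L=166 R=183
Round 4 (k=12): L=183 R=61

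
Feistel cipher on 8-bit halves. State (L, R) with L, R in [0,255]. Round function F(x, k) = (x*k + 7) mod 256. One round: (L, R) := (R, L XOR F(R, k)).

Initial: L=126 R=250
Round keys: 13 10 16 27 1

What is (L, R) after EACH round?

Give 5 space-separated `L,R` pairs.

Answer: 250,199 199,55 55,176 176,160 160,23

Derivation:
Round 1 (k=13): L=250 R=199
Round 2 (k=10): L=199 R=55
Round 3 (k=16): L=55 R=176
Round 4 (k=27): L=176 R=160
Round 5 (k=1): L=160 R=23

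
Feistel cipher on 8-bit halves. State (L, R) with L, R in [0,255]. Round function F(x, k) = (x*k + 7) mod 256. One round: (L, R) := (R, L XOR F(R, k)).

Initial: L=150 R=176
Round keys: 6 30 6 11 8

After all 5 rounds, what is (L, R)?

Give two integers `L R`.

Answer: 118 195

Derivation:
Round 1 (k=6): L=176 R=177
Round 2 (k=30): L=177 R=117
Round 3 (k=6): L=117 R=116
Round 4 (k=11): L=116 R=118
Round 5 (k=8): L=118 R=195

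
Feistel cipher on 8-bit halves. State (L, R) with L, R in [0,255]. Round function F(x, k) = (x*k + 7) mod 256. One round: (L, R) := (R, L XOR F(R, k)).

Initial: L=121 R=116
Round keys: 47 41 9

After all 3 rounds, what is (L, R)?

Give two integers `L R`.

Round 1 (k=47): L=116 R=42
Round 2 (k=41): L=42 R=181
Round 3 (k=9): L=181 R=78

Answer: 181 78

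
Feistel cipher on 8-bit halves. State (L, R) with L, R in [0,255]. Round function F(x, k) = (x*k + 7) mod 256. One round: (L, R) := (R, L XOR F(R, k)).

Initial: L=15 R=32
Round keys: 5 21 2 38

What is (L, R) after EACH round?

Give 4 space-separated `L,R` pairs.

Round 1 (k=5): L=32 R=168
Round 2 (k=21): L=168 R=239
Round 3 (k=2): L=239 R=77
Round 4 (k=38): L=77 R=154

Answer: 32,168 168,239 239,77 77,154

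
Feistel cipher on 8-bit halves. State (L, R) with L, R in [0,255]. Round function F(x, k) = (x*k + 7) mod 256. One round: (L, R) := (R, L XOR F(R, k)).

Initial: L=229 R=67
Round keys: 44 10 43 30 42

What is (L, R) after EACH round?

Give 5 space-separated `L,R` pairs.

Answer: 67,110 110,16 16,217 217,101 101,64

Derivation:
Round 1 (k=44): L=67 R=110
Round 2 (k=10): L=110 R=16
Round 3 (k=43): L=16 R=217
Round 4 (k=30): L=217 R=101
Round 5 (k=42): L=101 R=64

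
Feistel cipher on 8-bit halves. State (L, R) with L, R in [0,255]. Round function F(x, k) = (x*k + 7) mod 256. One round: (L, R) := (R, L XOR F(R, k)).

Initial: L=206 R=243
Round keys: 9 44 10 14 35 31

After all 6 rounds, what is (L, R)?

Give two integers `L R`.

Round 1 (k=9): L=243 R=92
Round 2 (k=44): L=92 R=36
Round 3 (k=10): L=36 R=51
Round 4 (k=14): L=51 R=245
Round 5 (k=35): L=245 R=181
Round 6 (k=31): L=181 R=7

Answer: 181 7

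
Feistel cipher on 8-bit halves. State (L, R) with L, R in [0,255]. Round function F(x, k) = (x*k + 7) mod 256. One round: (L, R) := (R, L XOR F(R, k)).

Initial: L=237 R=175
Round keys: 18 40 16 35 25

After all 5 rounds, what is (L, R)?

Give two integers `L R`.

Answer: 204 204

Derivation:
Round 1 (k=18): L=175 R=184
Round 2 (k=40): L=184 R=104
Round 3 (k=16): L=104 R=63
Round 4 (k=35): L=63 R=204
Round 5 (k=25): L=204 R=204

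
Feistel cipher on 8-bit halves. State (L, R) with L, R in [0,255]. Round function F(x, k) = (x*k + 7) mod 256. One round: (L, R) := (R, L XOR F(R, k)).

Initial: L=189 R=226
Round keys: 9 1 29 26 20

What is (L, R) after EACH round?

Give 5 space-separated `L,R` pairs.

Round 1 (k=9): L=226 R=68
Round 2 (k=1): L=68 R=169
Round 3 (k=29): L=169 R=104
Round 4 (k=26): L=104 R=62
Round 5 (k=20): L=62 R=183

Answer: 226,68 68,169 169,104 104,62 62,183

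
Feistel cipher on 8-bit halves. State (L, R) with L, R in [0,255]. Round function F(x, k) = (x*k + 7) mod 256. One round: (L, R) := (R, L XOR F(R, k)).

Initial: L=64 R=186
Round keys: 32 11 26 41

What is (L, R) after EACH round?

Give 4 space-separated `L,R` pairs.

Answer: 186,7 7,238 238,52 52,181

Derivation:
Round 1 (k=32): L=186 R=7
Round 2 (k=11): L=7 R=238
Round 3 (k=26): L=238 R=52
Round 4 (k=41): L=52 R=181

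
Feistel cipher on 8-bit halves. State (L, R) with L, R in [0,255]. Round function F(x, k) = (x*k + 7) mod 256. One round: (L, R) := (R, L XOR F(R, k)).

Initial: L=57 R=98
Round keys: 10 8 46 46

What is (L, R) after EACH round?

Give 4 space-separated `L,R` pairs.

Answer: 98,226 226,117 117,239 239,140

Derivation:
Round 1 (k=10): L=98 R=226
Round 2 (k=8): L=226 R=117
Round 3 (k=46): L=117 R=239
Round 4 (k=46): L=239 R=140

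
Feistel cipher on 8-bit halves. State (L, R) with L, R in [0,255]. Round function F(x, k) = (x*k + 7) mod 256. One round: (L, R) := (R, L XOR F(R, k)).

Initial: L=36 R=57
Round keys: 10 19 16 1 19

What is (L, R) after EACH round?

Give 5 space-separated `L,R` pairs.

Round 1 (k=10): L=57 R=101
Round 2 (k=19): L=101 R=191
Round 3 (k=16): L=191 R=146
Round 4 (k=1): L=146 R=38
Round 5 (k=19): L=38 R=75

Answer: 57,101 101,191 191,146 146,38 38,75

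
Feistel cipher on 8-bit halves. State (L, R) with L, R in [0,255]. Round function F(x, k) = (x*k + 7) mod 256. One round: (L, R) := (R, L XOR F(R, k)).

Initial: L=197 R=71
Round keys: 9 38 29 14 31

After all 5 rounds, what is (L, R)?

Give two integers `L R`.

Answer: 245 124

Derivation:
Round 1 (k=9): L=71 R=67
Round 2 (k=38): L=67 R=190
Round 3 (k=29): L=190 R=206
Round 4 (k=14): L=206 R=245
Round 5 (k=31): L=245 R=124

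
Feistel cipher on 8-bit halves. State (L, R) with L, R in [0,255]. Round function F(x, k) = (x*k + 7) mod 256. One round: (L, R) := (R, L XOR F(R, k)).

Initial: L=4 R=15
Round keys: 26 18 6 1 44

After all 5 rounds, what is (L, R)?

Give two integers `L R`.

Round 1 (k=26): L=15 R=137
Round 2 (k=18): L=137 R=166
Round 3 (k=6): L=166 R=98
Round 4 (k=1): L=98 R=207
Round 5 (k=44): L=207 R=249

Answer: 207 249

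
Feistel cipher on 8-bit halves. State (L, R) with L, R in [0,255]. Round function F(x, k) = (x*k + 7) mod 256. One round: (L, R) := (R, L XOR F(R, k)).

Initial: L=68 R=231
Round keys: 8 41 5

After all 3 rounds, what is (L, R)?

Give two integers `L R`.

Round 1 (k=8): L=231 R=123
Round 2 (k=41): L=123 R=93
Round 3 (k=5): L=93 R=163

Answer: 93 163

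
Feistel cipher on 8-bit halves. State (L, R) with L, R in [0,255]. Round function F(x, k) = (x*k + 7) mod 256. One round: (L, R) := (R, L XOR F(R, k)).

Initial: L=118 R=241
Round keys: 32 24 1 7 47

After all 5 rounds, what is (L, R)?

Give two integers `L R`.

Round 1 (k=32): L=241 R=81
Round 2 (k=24): L=81 R=110
Round 3 (k=1): L=110 R=36
Round 4 (k=7): L=36 R=109
Round 5 (k=47): L=109 R=46

Answer: 109 46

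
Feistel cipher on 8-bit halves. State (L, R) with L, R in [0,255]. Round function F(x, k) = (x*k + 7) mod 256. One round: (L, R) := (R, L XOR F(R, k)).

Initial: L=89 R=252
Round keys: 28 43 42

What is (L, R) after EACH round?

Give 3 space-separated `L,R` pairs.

Answer: 252,206 206,93 93,135

Derivation:
Round 1 (k=28): L=252 R=206
Round 2 (k=43): L=206 R=93
Round 3 (k=42): L=93 R=135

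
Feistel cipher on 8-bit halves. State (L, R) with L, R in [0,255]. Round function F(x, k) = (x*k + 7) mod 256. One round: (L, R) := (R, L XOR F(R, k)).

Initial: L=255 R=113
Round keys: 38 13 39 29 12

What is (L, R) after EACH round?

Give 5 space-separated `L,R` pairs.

Round 1 (k=38): L=113 R=50
Round 2 (k=13): L=50 R=224
Round 3 (k=39): L=224 R=21
Round 4 (k=29): L=21 R=136
Round 5 (k=12): L=136 R=114

Answer: 113,50 50,224 224,21 21,136 136,114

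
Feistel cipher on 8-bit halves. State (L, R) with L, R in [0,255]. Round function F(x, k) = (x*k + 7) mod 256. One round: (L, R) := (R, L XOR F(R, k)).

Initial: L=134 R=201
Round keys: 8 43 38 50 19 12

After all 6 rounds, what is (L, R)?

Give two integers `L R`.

Round 1 (k=8): L=201 R=201
Round 2 (k=43): L=201 R=3
Round 3 (k=38): L=3 R=176
Round 4 (k=50): L=176 R=100
Round 5 (k=19): L=100 R=195
Round 6 (k=12): L=195 R=79

Answer: 195 79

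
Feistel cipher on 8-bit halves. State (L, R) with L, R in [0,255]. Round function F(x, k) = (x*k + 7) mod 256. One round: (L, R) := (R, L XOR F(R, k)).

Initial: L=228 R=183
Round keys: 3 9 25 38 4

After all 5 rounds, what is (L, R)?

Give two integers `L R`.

Round 1 (k=3): L=183 R=200
Round 2 (k=9): L=200 R=184
Round 3 (k=25): L=184 R=55
Round 4 (k=38): L=55 R=137
Round 5 (k=4): L=137 R=28

Answer: 137 28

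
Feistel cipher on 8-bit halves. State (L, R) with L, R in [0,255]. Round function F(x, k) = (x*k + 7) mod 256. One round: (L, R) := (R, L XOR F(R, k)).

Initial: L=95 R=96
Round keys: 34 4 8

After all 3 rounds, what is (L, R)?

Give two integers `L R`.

Round 1 (k=34): L=96 R=152
Round 2 (k=4): L=152 R=7
Round 3 (k=8): L=7 R=167

Answer: 7 167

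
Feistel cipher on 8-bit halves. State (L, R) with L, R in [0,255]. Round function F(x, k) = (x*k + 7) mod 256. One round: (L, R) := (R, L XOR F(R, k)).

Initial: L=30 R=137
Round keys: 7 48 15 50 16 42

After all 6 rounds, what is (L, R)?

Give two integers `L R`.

Round 1 (k=7): L=137 R=216
Round 2 (k=48): L=216 R=14
Round 3 (k=15): L=14 R=1
Round 4 (k=50): L=1 R=55
Round 5 (k=16): L=55 R=118
Round 6 (k=42): L=118 R=84

Answer: 118 84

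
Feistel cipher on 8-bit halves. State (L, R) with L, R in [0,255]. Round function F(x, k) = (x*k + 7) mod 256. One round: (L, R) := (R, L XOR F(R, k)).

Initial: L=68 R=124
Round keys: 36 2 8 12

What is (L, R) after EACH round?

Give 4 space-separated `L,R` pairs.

Round 1 (k=36): L=124 R=51
Round 2 (k=2): L=51 R=17
Round 3 (k=8): L=17 R=188
Round 4 (k=12): L=188 R=198

Answer: 124,51 51,17 17,188 188,198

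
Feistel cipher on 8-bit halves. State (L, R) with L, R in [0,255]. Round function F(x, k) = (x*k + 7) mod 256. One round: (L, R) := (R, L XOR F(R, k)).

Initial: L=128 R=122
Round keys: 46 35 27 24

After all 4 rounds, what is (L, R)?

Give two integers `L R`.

Round 1 (k=46): L=122 R=115
Round 2 (k=35): L=115 R=186
Round 3 (k=27): L=186 R=214
Round 4 (k=24): L=214 R=173

Answer: 214 173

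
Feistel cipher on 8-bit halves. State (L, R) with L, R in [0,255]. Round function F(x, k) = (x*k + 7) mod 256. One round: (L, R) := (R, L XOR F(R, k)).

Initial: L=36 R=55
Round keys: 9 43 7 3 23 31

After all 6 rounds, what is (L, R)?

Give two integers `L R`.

Round 1 (k=9): L=55 R=210
Round 2 (k=43): L=210 R=122
Round 3 (k=7): L=122 R=143
Round 4 (k=3): L=143 R=206
Round 5 (k=23): L=206 R=6
Round 6 (k=31): L=6 R=15

Answer: 6 15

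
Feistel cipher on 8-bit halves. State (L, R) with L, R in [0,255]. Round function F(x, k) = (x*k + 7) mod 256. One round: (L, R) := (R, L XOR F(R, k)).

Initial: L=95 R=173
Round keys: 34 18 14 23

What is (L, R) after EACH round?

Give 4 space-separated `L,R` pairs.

Answer: 173,94 94,14 14,149 149,100

Derivation:
Round 1 (k=34): L=173 R=94
Round 2 (k=18): L=94 R=14
Round 3 (k=14): L=14 R=149
Round 4 (k=23): L=149 R=100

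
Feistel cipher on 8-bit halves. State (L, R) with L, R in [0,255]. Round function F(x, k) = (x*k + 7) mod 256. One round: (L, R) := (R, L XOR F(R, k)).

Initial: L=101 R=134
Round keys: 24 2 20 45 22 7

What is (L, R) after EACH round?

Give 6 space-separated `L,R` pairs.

Answer: 134,242 242,109 109,121 121,33 33,164 164,162

Derivation:
Round 1 (k=24): L=134 R=242
Round 2 (k=2): L=242 R=109
Round 3 (k=20): L=109 R=121
Round 4 (k=45): L=121 R=33
Round 5 (k=22): L=33 R=164
Round 6 (k=7): L=164 R=162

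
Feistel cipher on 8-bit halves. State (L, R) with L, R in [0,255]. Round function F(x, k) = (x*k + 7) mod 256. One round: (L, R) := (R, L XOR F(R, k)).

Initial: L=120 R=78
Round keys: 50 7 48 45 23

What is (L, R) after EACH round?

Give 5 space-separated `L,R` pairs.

Answer: 78,59 59,234 234,220 220,89 89,218

Derivation:
Round 1 (k=50): L=78 R=59
Round 2 (k=7): L=59 R=234
Round 3 (k=48): L=234 R=220
Round 4 (k=45): L=220 R=89
Round 5 (k=23): L=89 R=218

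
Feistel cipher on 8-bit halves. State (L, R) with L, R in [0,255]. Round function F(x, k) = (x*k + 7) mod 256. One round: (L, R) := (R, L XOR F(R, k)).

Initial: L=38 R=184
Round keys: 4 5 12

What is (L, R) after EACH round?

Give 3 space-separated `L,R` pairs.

Answer: 184,193 193,116 116,182

Derivation:
Round 1 (k=4): L=184 R=193
Round 2 (k=5): L=193 R=116
Round 3 (k=12): L=116 R=182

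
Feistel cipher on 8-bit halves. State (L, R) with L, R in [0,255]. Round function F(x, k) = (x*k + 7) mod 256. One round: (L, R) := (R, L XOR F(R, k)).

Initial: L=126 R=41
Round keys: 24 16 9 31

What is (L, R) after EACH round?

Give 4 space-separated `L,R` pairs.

Round 1 (k=24): L=41 R=161
Round 2 (k=16): L=161 R=62
Round 3 (k=9): L=62 R=148
Round 4 (k=31): L=148 R=205

Answer: 41,161 161,62 62,148 148,205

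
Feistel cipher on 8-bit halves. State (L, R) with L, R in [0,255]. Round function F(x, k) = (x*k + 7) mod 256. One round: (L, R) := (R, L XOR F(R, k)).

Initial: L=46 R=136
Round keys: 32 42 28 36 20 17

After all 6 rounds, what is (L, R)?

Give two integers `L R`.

Answer: 213 138

Derivation:
Round 1 (k=32): L=136 R=41
Round 2 (k=42): L=41 R=73
Round 3 (k=28): L=73 R=42
Round 4 (k=36): L=42 R=166
Round 5 (k=20): L=166 R=213
Round 6 (k=17): L=213 R=138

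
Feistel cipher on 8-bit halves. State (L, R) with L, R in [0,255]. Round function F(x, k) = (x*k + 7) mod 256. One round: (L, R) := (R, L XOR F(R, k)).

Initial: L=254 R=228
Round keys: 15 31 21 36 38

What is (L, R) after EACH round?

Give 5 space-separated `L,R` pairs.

Round 1 (k=15): L=228 R=157
Round 2 (k=31): L=157 R=238
Round 3 (k=21): L=238 R=16
Round 4 (k=36): L=16 R=169
Round 5 (k=38): L=169 R=13

Answer: 228,157 157,238 238,16 16,169 169,13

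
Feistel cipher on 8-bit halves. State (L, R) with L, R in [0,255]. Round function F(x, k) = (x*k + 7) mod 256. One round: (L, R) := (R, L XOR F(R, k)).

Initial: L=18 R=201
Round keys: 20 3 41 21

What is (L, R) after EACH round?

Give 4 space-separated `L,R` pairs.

Answer: 201,169 169,203 203,35 35,45

Derivation:
Round 1 (k=20): L=201 R=169
Round 2 (k=3): L=169 R=203
Round 3 (k=41): L=203 R=35
Round 4 (k=21): L=35 R=45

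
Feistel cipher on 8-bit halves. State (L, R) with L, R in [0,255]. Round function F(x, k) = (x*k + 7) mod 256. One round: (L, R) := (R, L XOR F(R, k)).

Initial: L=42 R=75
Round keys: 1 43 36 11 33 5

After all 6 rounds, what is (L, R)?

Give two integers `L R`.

Answer: 192 111

Derivation:
Round 1 (k=1): L=75 R=120
Round 2 (k=43): L=120 R=100
Round 3 (k=36): L=100 R=111
Round 4 (k=11): L=111 R=168
Round 5 (k=33): L=168 R=192
Round 6 (k=5): L=192 R=111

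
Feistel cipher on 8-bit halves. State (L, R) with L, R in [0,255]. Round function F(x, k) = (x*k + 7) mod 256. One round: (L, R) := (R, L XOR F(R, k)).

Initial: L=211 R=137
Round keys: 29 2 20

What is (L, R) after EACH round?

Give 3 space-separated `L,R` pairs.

Answer: 137,95 95,76 76,168

Derivation:
Round 1 (k=29): L=137 R=95
Round 2 (k=2): L=95 R=76
Round 3 (k=20): L=76 R=168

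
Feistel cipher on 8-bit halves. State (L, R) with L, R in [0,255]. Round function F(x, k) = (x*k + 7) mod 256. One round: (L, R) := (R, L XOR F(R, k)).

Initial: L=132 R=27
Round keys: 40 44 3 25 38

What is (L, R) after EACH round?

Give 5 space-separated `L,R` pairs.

Round 1 (k=40): L=27 R=187
Round 2 (k=44): L=187 R=48
Round 3 (k=3): L=48 R=44
Round 4 (k=25): L=44 R=99
Round 5 (k=38): L=99 R=149

Answer: 27,187 187,48 48,44 44,99 99,149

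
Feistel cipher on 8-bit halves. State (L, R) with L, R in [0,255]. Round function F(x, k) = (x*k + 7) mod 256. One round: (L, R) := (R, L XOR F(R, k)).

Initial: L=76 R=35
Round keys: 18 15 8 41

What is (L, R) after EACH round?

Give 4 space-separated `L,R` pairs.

Answer: 35,49 49,197 197,30 30,16

Derivation:
Round 1 (k=18): L=35 R=49
Round 2 (k=15): L=49 R=197
Round 3 (k=8): L=197 R=30
Round 4 (k=41): L=30 R=16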